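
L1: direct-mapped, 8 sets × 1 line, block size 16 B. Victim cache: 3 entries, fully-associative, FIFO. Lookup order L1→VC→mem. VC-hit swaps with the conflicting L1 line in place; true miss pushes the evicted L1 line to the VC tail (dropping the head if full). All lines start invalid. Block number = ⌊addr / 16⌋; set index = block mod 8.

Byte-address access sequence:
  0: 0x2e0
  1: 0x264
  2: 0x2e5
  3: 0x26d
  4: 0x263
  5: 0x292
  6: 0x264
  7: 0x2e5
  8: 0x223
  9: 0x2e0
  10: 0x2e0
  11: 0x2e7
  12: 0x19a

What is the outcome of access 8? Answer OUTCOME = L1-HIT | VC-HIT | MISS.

  [0] addr=0x2e0 blk=46 s=6: MISS | VC []
  [1] addr=0x264 blk=38 s=6: MISS | VC [46]
  [2] addr=0x2e5 blk=46 s=6: VC-HIT | VC [38]
  [3] addr=0x26d blk=38 s=6: VC-HIT | VC [46]
  [4] addr=0x263 blk=38 s=6: L1-HIT | VC [46]
  [5] addr=0x292 blk=41 s=1: MISS | VC [46]
  [6] addr=0x264 blk=38 s=6: L1-HIT | VC [46]
  [7] addr=0x2e5 blk=46 s=6: VC-HIT | VC [38]
  [8] addr=0x223 blk=34 s=2: MISS | VC [38]
  [9] addr=0x2e0 blk=46 s=6: L1-HIT | VC [38]
  [10] addr=0x2e0 blk=46 s=6: L1-HIT | VC [38]
  [11] addr=0x2e7 blk=46 s=6: L1-HIT | VC [38]
  [12] addr=0x19a blk=25 s=1: MISS | VC [38, 41]

OUTCOME = MISS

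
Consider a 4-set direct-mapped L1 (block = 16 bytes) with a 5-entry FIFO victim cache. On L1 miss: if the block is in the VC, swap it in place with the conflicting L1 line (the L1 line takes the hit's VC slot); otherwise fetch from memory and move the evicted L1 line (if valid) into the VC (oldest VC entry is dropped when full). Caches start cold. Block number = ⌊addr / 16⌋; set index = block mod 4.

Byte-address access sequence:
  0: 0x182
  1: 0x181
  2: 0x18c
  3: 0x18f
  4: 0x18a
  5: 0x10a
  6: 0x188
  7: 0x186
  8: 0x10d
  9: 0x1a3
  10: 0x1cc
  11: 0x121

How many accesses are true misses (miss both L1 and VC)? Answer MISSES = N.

#0 0x182→b24/s0 MISS; vc=[]
#1 0x181→b24/s0 L1-HIT; vc=[]
#2 0x18c→b24/s0 L1-HIT; vc=[]
#3 0x18f→b24/s0 L1-HIT; vc=[]
#4 0x18a→b24/s0 L1-HIT; vc=[]
#5 0x10a→b16/s0 MISS; vc=[24]
#6 0x188→b24/s0 VC-HIT; vc=[16]
#7 0x186→b24/s0 L1-HIT; vc=[16]
#8 0x10d→b16/s0 VC-HIT; vc=[24]
#9 0x1a3→b26/s2 MISS; vc=[24]
#10 0x1cc→b28/s0 MISS; vc=[24,16]
#11 0x121→b18/s2 MISS; vc=[24,16,26]

MISSES = 5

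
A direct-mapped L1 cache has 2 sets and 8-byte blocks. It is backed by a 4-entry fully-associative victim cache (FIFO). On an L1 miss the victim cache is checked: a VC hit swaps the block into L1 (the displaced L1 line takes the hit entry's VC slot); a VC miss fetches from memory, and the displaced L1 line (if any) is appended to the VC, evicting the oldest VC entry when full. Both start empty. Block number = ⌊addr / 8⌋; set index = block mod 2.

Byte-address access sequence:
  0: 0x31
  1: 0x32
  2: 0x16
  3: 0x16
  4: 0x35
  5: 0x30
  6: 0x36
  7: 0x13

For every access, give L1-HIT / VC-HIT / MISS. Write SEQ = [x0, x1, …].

  [0] addr=0x31 blk=6 s=0: MISS | VC []
  [1] addr=0x32 blk=6 s=0: L1-HIT | VC []
  [2] addr=0x16 blk=2 s=0: MISS | VC [6]
  [3] addr=0x16 blk=2 s=0: L1-HIT | VC [6]
  [4] addr=0x35 blk=6 s=0: VC-HIT | VC [2]
  [5] addr=0x30 blk=6 s=0: L1-HIT | VC [2]
  [6] addr=0x36 blk=6 s=0: L1-HIT | VC [2]
  [7] addr=0x13 blk=2 s=0: VC-HIT | VC [6]

SEQ = [MISS, L1-HIT, MISS, L1-HIT, VC-HIT, L1-HIT, L1-HIT, VC-HIT]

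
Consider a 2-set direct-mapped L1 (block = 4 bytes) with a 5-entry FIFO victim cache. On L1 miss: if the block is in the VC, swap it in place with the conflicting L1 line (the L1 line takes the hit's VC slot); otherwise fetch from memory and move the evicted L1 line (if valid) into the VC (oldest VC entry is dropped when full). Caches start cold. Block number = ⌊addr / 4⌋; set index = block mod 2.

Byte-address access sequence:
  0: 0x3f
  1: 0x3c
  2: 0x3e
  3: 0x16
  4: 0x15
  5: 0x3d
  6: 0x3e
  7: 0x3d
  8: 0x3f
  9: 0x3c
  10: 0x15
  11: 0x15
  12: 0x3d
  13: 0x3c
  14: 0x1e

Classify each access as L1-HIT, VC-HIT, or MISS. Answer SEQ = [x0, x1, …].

SEQ = [MISS, L1-HIT, L1-HIT, MISS, L1-HIT, VC-HIT, L1-HIT, L1-HIT, L1-HIT, L1-HIT, VC-HIT, L1-HIT, VC-HIT, L1-HIT, MISS]

  [0] addr=0x3f blk=15 s=1: MISS | VC []
  [1] addr=0x3c blk=15 s=1: L1-HIT | VC []
  [2] addr=0x3e blk=15 s=1: L1-HIT | VC []
  [3] addr=0x16 blk=5 s=1: MISS | VC [15]
  [4] addr=0x15 blk=5 s=1: L1-HIT | VC [15]
  [5] addr=0x3d blk=15 s=1: VC-HIT | VC [5]
  [6] addr=0x3e blk=15 s=1: L1-HIT | VC [5]
  [7] addr=0x3d blk=15 s=1: L1-HIT | VC [5]
  [8] addr=0x3f blk=15 s=1: L1-HIT | VC [5]
  [9] addr=0x3c blk=15 s=1: L1-HIT | VC [5]
  [10] addr=0x15 blk=5 s=1: VC-HIT | VC [15]
  [11] addr=0x15 blk=5 s=1: L1-HIT | VC [15]
  [12] addr=0x3d blk=15 s=1: VC-HIT | VC [5]
  [13] addr=0x3c blk=15 s=1: L1-HIT | VC [5]
  [14] addr=0x1e blk=7 s=1: MISS | VC [5, 15]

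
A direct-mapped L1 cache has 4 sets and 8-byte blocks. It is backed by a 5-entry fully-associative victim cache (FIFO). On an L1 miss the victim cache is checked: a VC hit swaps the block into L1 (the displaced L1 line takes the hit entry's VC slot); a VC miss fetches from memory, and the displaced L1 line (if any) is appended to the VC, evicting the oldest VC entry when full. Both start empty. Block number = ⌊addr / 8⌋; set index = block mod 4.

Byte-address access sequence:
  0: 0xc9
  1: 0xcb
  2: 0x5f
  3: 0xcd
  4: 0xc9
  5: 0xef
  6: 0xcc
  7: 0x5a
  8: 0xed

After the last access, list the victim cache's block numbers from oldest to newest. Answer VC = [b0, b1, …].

0: 0xc9 (blk 25, set 1) → MISS  vc=[]
1: 0xcb (blk 25, set 1) → L1-HIT  vc=[]
2: 0x5f (blk 11, set 3) → MISS  vc=[]
3: 0xcd (blk 25, set 1) → L1-HIT  vc=[]
4: 0xc9 (blk 25, set 1) → L1-HIT  vc=[]
5: 0xef (blk 29, set 1) → MISS  vc=[25]
6: 0xcc (blk 25, set 1) → VC-HIT  vc=[29]
7: 0x5a (blk 11, set 3) → L1-HIT  vc=[29]
8: 0xed (blk 29, set 1) → VC-HIT  vc=[25]

VC = [25]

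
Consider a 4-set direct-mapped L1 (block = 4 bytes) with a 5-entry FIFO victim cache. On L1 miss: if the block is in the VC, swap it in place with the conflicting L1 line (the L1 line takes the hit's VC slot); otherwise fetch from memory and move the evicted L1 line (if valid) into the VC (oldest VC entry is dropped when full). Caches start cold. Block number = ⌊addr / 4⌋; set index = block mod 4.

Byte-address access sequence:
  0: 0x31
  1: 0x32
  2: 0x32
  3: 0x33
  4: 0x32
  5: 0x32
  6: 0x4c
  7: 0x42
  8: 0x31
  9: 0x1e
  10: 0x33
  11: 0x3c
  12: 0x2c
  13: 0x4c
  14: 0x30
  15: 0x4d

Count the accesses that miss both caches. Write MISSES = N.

MISSES = 6

#0 0x31→b12/s0 MISS; vc=[]
#1 0x32→b12/s0 L1-HIT; vc=[]
#2 0x32→b12/s0 L1-HIT; vc=[]
#3 0x33→b12/s0 L1-HIT; vc=[]
#4 0x32→b12/s0 L1-HIT; vc=[]
#5 0x32→b12/s0 L1-HIT; vc=[]
#6 0x4c→b19/s3 MISS; vc=[]
#7 0x42→b16/s0 MISS; vc=[12]
#8 0x31→b12/s0 VC-HIT; vc=[16]
#9 0x1e→b7/s3 MISS; vc=[16,19]
#10 0x33→b12/s0 L1-HIT; vc=[16,19]
#11 0x3c→b15/s3 MISS; vc=[16,19,7]
#12 0x2c→b11/s3 MISS; vc=[16,19,7,15]
#13 0x4c→b19/s3 VC-HIT; vc=[16,11,7,15]
#14 0x30→b12/s0 L1-HIT; vc=[16,11,7,15]
#15 0x4d→b19/s3 L1-HIT; vc=[16,11,7,15]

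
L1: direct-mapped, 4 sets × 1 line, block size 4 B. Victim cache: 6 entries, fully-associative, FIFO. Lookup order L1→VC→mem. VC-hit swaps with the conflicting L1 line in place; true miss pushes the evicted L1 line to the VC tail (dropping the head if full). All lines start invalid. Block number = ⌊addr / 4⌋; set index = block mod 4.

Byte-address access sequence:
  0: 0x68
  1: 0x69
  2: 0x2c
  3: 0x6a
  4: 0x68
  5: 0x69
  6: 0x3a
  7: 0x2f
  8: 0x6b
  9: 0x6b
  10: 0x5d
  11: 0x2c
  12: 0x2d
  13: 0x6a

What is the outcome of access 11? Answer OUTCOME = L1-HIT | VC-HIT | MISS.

OUTCOME = VC-HIT

0: 0x68 (blk 26, set 2) → MISS  vc=[]
1: 0x69 (blk 26, set 2) → L1-HIT  vc=[]
2: 0x2c (blk 11, set 3) → MISS  vc=[]
3: 0x6a (blk 26, set 2) → L1-HIT  vc=[]
4: 0x68 (blk 26, set 2) → L1-HIT  vc=[]
5: 0x69 (blk 26, set 2) → L1-HIT  vc=[]
6: 0x3a (blk 14, set 2) → MISS  vc=[26]
7: 0x2f (blk 11, set 3) → L1-HIT  vc=[26]
8: 0x6b (blk 26, set 2) → VC-HIT  vc=[14]
9: 0x6b (blk 26, set 2) → L1-HIT  vc=[14]
10: 0x5d (blk 23, set 3) → MISS  vc=[14, 11]
11: 0x2c (blk 11, set 3) → VC-HIT  vc=[14, 23]
12: 0x2d (blk 11, set 3) → L1-HIT  vc=[14, 23]
13: 0x6a (blk 26, set 2) → L1-HIT  vc=[14, 23]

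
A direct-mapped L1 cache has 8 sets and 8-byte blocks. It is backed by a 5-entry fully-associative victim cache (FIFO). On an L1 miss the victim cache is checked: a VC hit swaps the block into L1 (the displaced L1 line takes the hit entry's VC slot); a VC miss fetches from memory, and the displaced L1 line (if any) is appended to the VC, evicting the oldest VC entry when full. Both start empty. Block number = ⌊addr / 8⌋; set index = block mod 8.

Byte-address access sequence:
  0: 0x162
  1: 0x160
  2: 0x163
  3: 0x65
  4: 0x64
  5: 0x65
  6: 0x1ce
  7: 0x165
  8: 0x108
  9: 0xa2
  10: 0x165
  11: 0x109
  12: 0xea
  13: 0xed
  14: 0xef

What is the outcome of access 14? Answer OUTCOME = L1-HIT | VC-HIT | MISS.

0: 0x162 (blk 44, set 4) → MISS  vc=[]
1: 0x160 (blk 44, set 4) → L1-HIT  vc=[]
2: 0x163 (blk 44, set 4) → L1-HIT  vc=[]
3: 0x65 (blk 12, set 4) → MISS  vc=[44]
4: 0x64 (blk 12, set 4) → L1-HIT  vc=[44]
5: 0x65 (blk 12, set 4) → L1-HIT  vc=[44]
6: 0x1ce (blk 57, set 1) → MISS  vc=[44]
7: 0x165 (blk 44, set 4) → VC-HIT  vc=[12]
8: 0x108 (blk 33, set 1) → MISS  vc=[12, 57]
9: 0xa2 (blk 20, set 4) → MISS  vc=[12, 57, 44]
10: 0x165 (blk 44, set 4) → VC-HIT  vc=[12, 57, 20]
11: 0x109 (blk 33, set 1) → L1-HIT  vc=[12, 57, 20]
12: 0xea (blk 29, set 5) → MISS  vc=[12, 57, 20]
13: 0xed (blk 29, set 5) → L1-HIT  vc=[12, 57, 20]
14: 0xef (blk 29, set 5) → L1-HIT  vc=[12, 57, 20]

OUTCOME = L1-HIT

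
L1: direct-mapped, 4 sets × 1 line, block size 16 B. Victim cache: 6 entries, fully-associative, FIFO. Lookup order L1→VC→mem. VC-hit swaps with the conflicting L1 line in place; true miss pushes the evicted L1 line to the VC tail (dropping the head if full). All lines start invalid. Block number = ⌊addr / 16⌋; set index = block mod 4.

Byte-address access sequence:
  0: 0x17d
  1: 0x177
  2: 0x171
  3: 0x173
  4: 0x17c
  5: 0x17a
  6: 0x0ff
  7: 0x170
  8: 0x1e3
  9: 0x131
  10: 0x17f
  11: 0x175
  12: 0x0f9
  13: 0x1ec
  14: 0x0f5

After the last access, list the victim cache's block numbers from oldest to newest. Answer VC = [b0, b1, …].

VC = [23, 19]

0: 0x17d (blk 23, set 3) → MISS  vc=[]
1: 0x177 (blk 23, set 3) → L1-HIT  vc=[]
2: 0x171 (blk 23, set 3) → L1-HIT  vc=[]
3: 0x173 (blk 23, set 3) → L1-HIT  vc=[]
4: 0x17c (blk 23, set 3) → L1-HIT  vc=[]
5: 0x17a (blk 23, set 3) → L1-HIT  vc=[]
6: 0xff (blk 15, set 3) → MISS  vc=[23]
7: 0x170 (blk 23, set 3) → VC-HIT  vc=[15]
8: 0x1e3 (blk 30, set 2) → MISS  vc=[15]
9: 0x131 (blk 19, set 3) → MISS  vc=[15, 23]
10: 0x17f (blk 23, set 3) → VC-HIT  vc=[15, 19]
11: 0x175 (blk 23, set 3) → L1-HIT  vc=[15, 19]
12: 0xf9 (blk 15, set 3) → VC-HIT  vc=[23, 19]
13: 0x1ec (blk 30, set 2) → L1-HIT  vc=[23, 19]
14: 0xf5 (blk 15, set 3) → L1-HIT  vc=[23, 19]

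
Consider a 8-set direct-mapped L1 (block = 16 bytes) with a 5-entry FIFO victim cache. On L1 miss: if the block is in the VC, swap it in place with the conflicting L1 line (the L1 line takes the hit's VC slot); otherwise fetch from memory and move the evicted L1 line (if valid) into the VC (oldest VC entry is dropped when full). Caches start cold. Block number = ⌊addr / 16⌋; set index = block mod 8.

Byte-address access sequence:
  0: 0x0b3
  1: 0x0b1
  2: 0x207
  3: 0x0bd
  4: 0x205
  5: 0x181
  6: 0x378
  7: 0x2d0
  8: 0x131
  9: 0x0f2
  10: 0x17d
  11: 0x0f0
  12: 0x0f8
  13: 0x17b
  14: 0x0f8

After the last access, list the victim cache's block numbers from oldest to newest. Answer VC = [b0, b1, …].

0: 0xb3 (blk 11, set 3) → MISS  vc=[]
1: 0xb1 (blk 11, set 3) → L1-HIT  vc=[]
2: 0x207 (blk 32, set 0) → MISS  vc=[]
3: 0xbd (blk 11, set 3) → L1-HIT  vc=[]
4: 0x205 (blk 32, set 0) → L1-HIT  vc=[]
5: 0x181 (blk 24, set 0) → MISS  vc=[32]
6: 0x378 (blk 55, set 7) → MISS  vc=[32]
7: 0x2d0 (blk 45, set 5) → MISS  vc=[32]
8: 0x131 (blk 19, set 3) → MISS  vc=[32, 11]
9: 0xf2 (blk 15, set 7) → MISS  vc=[32, 11, 55]
10: 0x17d (blk 23, set 7) → MISS  vc=[32, 11, 55, 15]
11: 0xf0 (blk 15, set 7) → VC-HIT  vc=[32, 11, 55, 23]
12: 0xf8 (blk 15, set 7) → L1-HIT  vc=[32, 11, 55, 23]
13: 0x17b (blk 23, set 7) → VC-HIT  vc=[32, 11, 55, 15]
14: 0xf8 (blk 15, set 7) → VC-HIT  vc=[32, 11, 55, 23]

VC = [32, 11, 55, 23]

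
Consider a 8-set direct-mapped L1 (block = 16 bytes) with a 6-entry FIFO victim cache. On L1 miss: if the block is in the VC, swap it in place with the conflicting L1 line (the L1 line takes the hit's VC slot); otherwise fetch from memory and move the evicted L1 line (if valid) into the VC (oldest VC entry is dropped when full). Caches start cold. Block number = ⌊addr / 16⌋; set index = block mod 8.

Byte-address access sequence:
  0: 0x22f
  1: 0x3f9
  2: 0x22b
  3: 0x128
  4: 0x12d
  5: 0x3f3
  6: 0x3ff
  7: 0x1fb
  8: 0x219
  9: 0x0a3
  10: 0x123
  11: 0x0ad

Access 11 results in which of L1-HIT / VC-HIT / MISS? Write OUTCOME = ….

OUTCOME = VC-HIT

#0 0x22f→b34/s2 MISS; vc=[]
#1 0x3f9→b63/s7 MISS; vc=[]
#2 0x22b→b34/s2 L1-HIT; vc=[]
#3 0x128→b18/s2 MISS; vc=[34]
#4 0x12d→b18/s2 L1-HIT; vc=[34]
#5 0x3f3→b63/s7 L1-HIT; vc=[34]
#6 0x3ff→b63/s7 L1-HIT; vc=[34]
#7 0x1fb→b31/s7 MISS; vc=[34,63]
#8 0x219→b33/s1 MISS; vc=[34,63]
#9 0xa3→b10/s2 MISS; vc=[34,63,18]
#10 0x123→b18/s2 VC-HIT; vc=[34,63,10]
#11 0xad→b10/s2 VC-HIT; vc=[34,63,18]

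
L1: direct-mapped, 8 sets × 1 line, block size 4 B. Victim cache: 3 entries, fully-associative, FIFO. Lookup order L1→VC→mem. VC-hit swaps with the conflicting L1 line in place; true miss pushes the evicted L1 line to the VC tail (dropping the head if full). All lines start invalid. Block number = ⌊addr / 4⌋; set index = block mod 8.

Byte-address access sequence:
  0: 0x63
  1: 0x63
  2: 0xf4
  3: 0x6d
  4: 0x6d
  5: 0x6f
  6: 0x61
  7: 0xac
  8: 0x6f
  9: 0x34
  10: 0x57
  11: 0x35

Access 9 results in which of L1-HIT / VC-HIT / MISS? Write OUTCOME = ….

  [0] addr=0x63 blk=24 s=0: MISS | VC []
  [1] addr=0x63 blk=24 s=0: L1-HIT | VC []
  [2] addr=0xf4 blk=61 s=5: MISS | VC []
  [3] addr=0x6d blk=27 s=3: MISS | VC []
  [4] addr=0x6d blk=27 s=3: L1-HIT | VC []
  [5] addr=0x6f blk=27 s=3: L1-HIT | VC []
  [6] addr=0x61 blk=24 s=0: L1-HIT | VC []
  [7] addr=0xac blk=43 s=3: MISS | VC [27]
  [8] addr=0x6f blk=27 s=3: VC-HIT | VC [43]
  [9] addr=0x34 blk=13 s=5: MISS | VC [43, 61]
  [10] addr=0x57 blk=21 s=5: MISS | VC [43, 61, 13]
  [11] addr=0x35 blk=13 s=5: VC-HIT | VC [43, 61, 21]

OUTCOME = MISS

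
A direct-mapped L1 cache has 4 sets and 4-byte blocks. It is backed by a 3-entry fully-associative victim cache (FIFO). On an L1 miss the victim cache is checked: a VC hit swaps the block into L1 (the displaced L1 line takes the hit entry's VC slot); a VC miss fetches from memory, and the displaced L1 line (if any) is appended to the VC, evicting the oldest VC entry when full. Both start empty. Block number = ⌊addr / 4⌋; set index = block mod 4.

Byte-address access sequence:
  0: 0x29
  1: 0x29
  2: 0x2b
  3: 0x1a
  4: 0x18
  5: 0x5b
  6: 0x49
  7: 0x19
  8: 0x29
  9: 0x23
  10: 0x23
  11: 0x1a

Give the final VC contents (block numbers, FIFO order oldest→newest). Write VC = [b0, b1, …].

VC = [10, 18, 22]

0: 0x29 (blk 10, set 2) → MISS  vc=[]
1: 0x29 (blk 10, set 2) → L1-HIT  vc=[]
2: 0x2b (blk 10, set 2) → L1-HIT  vc=[]
3: 0x1a (blk 6, set 2) → MISS  vc=[10]
4: 0x18 (blk 6, set 2) → L1-HIT  vc=[10]
5: 0x5b (blk 22, set 2) → MISS  vc=[10, 6]
6: 0x49 (blk 18, set 2) → MISS  vc=[10, 6, 22]
7: 0x19 (blk 6, set 2) → VC-HIT  vc=[10, 18, 22]
8: 0x29 (blk 10, set 2) → VC-HIT  vc=[6, 18, 22]
9: 0x23 (blk 8, set 0) → MISS  vc=[6, 18, 22]
10: 0x23 (blk 8, set 0) → L1-HIT  vc=[6, 18, 22]
11: 0x1a (blk 6, set 2) → VC-HIT  vc=[10, 18, 22]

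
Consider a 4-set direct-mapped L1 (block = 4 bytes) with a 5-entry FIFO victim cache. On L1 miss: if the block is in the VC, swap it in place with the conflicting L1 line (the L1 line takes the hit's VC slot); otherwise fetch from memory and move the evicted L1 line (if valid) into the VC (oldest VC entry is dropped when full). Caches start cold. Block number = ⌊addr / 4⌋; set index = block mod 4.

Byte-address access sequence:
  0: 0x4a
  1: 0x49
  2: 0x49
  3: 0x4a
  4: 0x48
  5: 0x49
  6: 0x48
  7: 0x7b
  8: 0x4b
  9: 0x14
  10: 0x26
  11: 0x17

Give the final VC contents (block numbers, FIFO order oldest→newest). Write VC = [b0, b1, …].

VC = [30, 9]

0: 0x4a (blk 18, set 2) → MISS  vc=[]
1: 0x49 (blk 18, set 2) → L1-HIT  vc=[]
2: 0x49 (blk 18, set 2) → L1-HIT  vc=[]
3: 0x4a (blk 18, set 2) → L1-HIT  vc=[]
4: 0x48 (blk 18, set 2) → L1-HIT  vc=[]
5: 0x49 (blk 18, set 2) → L1-HIT  vc=[]
6: 0x48 (blk 18, set 2) → L1-HIT  vc=[]
7: 0x7b (blk 30, set 2) → MISS  vc=[18]
8: 0x4b (blk 18, set 2) → VC-HIT  vc=[30]
9: 0x14 (blk 5, set 1) → MISS  vc=[30]
10: 0x26 (blk 9, set 1) → MISS  vc=[30, 5]
11: 0x17 (blk 5, set 1) → VC-HIT  vc=[30, 9]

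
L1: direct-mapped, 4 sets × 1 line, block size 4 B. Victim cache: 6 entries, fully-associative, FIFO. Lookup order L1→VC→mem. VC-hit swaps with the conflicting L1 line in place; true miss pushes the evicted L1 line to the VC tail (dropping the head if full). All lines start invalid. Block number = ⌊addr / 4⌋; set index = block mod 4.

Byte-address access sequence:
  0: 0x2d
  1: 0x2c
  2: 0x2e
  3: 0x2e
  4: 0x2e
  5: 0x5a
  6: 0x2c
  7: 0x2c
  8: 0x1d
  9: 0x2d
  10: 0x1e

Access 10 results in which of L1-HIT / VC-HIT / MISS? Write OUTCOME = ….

OUTCOME = VC-HIT

#0 0x2d→b11/s3 MISS; vc=[]
#1 0x2c→b11/s3 L1-HIT; vc=[]
#2 0x2e→b11/s3 L1-HIT; vc=[]
#3 0x2e→b11/s3 L1-HIT; vc=[]
#4 0x2e→b11/s3 L1-HIT; vc=[]
#5 0x5a→b22/s2 MISS; vc=[]
#6 0x2c→b11/s3 L1-HIT; vc=[]
#7 0x2c→b11/s3 L1-HIT; vc=[]
#8 0x1d→b7/s3 MISS; vc=[11]
#9 0x2d→b11/s3 VC-HIT; vc=[7]
#10 0x1e→b7/s3 VC-HIT; vc=[11]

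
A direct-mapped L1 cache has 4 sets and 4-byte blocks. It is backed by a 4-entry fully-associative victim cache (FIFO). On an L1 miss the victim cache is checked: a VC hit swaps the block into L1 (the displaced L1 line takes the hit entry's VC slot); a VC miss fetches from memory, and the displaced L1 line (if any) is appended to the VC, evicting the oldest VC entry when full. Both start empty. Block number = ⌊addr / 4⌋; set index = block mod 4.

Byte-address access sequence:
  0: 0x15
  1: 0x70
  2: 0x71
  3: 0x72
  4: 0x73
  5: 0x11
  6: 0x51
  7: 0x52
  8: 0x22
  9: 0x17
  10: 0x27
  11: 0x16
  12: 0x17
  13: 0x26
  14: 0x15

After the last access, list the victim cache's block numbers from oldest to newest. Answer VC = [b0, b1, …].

VC = [28, 4, 20, 9]

0: 0x15 (blk 5, set 1) → MISS  vc=[]
1: 0x70 (blk 28, set 0) → MISS  vc=[]
2: 0x71 (blk 28, set 0) → L1-HIT  vc=[]
3: 0x72 (blk 28, set 0) → L1-HIT  vc=[]
4: 0x73 (blk 28, set 0) → L1-HIT  vc=[]
5: 0x11 (blk 4, set 0) → MISS  vc=[28]
6: 0x51 (blk 20, set 0) → MISS  vc=[28, 4]
7: 0x52 (blk 20, set 0) → L1-HIT  vc=[28, 4]
8: 0x22 (blk 8, set 0) → MISS  vc=[28, 4, 20]
9: 0x17 (blk 5, set 1) → L1-HIT  vc=[28, 4, 20]
10: 0x27 (blk 9, set 1) → MISS  vc=[28, 4, 20, 5]
11: 0x16 (blk 5, set 1) → VC-HIT  vc=[28, 4, 20, 9]
12: 0x17 (blk 5, set 1) → L1-HIT  vc=[28, 4, 20, 9]
13: 0x26 (blk 9, set 1) → VC-HIT  vc=[28, 4, 20, 5]
14: 0x15 (blk 5, set 1) → VC-HIT  vc=[28, 4, 20, 9]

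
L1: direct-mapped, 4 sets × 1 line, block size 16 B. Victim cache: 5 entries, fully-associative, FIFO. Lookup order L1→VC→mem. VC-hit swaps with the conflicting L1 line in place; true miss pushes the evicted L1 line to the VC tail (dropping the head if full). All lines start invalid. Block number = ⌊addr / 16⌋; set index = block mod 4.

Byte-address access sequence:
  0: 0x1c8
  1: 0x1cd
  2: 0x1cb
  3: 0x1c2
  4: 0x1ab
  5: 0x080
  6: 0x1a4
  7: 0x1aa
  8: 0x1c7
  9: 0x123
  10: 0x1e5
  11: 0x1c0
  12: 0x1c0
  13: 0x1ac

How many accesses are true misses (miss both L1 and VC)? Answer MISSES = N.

MISSES = 5

#0 0x1c8→b28/s0 MISS; vc=[]
#1 0x1cd→b28/s0 L1-HIT; vc=[]
#2 0x1cb→b28/s0 L1-HIT; vc=[]
#3 0x1c2→b28/s0 L1-HIT; vc=[]
#4 0x1ab→b26/s2 MISS; vc=[]
#5 0x80→b8/s0 MISS; vc=[28]
#6 0x1a4→b26/s2 L1-HIT; vc=[28]
#7 0x1aa→b26/s2 L1-HIT; vc=[28]
#8 0x1c7→b28/s0 VC-HIT; vc=[8]
#9 0x123→b18/s2 MISS; vc=[8,26]
#10 0x1e5→b30/s2 MISS; vc=[8,26,18]
#11 0x1c0→b28/s0 L1-HIT; vc=[8,26,18]
#12 0x1c0→b28/s0 L1-HIT; vc=[8,26,18]
#13 0x1ac→b26/s2 VC-HIT; vc=[8,30,18]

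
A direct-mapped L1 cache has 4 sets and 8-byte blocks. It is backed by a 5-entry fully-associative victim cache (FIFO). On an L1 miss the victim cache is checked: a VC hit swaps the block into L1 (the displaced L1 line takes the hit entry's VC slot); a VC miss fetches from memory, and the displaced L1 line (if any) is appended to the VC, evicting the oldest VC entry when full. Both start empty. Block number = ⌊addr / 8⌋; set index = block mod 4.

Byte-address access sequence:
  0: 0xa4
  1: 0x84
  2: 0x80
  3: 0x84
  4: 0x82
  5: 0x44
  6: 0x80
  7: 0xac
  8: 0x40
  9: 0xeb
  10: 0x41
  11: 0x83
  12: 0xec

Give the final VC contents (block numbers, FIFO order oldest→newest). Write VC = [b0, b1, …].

VC = [20, 8, 21]

#0 0xa4→b20/s0 MISS; vc=[]
#1 0x84→b16/s0 MISS; vc=[20]
#2 0x80→b16/s0 L1-HIT; vc=[20]
#3 0x84→b16/s0 L1-HIT; vc=[20]
#4 0x82→b16/s0 L1-HIT; vc=[20]
#5 0x44→b8/s0 MISS; vc=[20,16]
#6 0x80→b16/s0 VC-HIT; vc=[20,8]
#7 0xac→b21/s1 MISS; vc=[20,8]
#8 0x40→b8/s0 VC-HIT; vc=[20,16]
#9 0xeb→b29/s1 MISS; vc=[20,16,21]
#10 0x41→b8/s0 L1-HIT; vc=[20,16,21]
#11 0x83→b16/s0 VC-HIT; vc=[20,8,21]
#12 0xec→b29/s1 L1-HIT; vc=[20,8,21]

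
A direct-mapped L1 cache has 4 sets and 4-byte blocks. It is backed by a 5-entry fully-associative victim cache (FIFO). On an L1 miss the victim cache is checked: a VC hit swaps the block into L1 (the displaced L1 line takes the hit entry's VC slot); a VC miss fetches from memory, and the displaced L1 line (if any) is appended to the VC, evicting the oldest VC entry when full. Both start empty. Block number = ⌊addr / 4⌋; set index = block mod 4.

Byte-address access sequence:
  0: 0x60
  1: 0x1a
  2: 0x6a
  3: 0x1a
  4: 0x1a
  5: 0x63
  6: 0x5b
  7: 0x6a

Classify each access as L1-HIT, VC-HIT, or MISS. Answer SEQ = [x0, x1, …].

#0 0x60→b24/s0 MISS; vc=[]
#1 0x1a→b6/s2 MISS; vc=[]
#2 0x6a→b26/s2 MISS; vc=[6]
#3 0x1a→b6/s2 VC-HIT; vc=[26]
#4 0x1a→b6/s2 L1-HIT; vc=[26]
#5 0x63→b24/s0 L1-HIT; vc=[26]
#6 0x5b→b22/s2 MISS; vc=[26,6]
#7 0x6a→b26/s2 VC-HIT; vc=[22,6]

SEQ = [MISS, MISS, MISS, VC-HIT, L1-HIT, L1-HIT, MISS, VC-HIT]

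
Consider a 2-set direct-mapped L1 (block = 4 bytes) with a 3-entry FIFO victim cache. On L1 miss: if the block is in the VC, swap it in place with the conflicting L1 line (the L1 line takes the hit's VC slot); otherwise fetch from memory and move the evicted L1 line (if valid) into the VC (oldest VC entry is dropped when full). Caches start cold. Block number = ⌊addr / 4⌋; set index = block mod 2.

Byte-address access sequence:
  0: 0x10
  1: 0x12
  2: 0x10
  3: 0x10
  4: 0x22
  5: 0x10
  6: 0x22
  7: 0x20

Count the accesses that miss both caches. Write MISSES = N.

  [0] addr=0x10 blk=4 s=0: MISS | VC []
  [1] addr=0x12 blk=4 s=0: L1-HIT | VC []
  [2] addr=0x10 blk=4 s=0: L1-HIT | VC []
  [3] addr=0x10 blk=4 s=0: L1-HIT | VC []
  [4] addr=0x22 blk=8 s=0: MISS | VC [4]
  [5] addr=0x10 blk=4 s=0: VC-HIT | VC [8]
  [6] addr=0x22 blk=8 s=0: VC-HIT | VC [4]
  [7] addr=0x20 blk=8 s=0: L1-HIT | VC [4]

MISSES = 2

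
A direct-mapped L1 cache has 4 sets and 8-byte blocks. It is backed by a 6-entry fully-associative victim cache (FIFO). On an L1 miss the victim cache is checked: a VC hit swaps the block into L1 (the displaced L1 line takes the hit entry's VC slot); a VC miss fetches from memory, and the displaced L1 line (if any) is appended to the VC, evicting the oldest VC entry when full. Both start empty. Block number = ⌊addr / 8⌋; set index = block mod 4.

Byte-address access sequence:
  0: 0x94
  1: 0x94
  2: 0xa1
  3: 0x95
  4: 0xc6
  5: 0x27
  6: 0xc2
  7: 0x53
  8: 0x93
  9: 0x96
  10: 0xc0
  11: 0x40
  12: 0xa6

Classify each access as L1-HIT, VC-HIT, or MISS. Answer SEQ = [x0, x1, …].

  [0] addr=0x94 blk=18 s=2: MISS | VC []
  [1] addr=0x94 blk=18 s=2: L1-HIT | VC []
  [2] addr=0xa1 blk=20 s=0: MISS | VC []
  [3] addr=0x95 blk=18 s=2: L1-HIT | VC []
  [4] addr=0xc6 blk=24 s=0: MISS | VC [20]
  [5] addr=0x27 blk=4 s=0: MISS | VC [20, 24]
  [6] addr=0xc2 blk=24 s=0: VC-HIT | VC [20, 4]
  [7] addr=0x53 blk=10 s=2: MISS | VC [20, 4, 18]
  [8] addr=0x93 blk=18 s=2: VC-HIT | VC [20, 4, 10]
  [9] addr=0x96 blk=18 s=2: L1-HIT | VC [20, 4, 10]
  [10] addr=0xc0 blk=24 s=0: L1-HIT | VC [20, 4, 10]
  [11] addr=0x40 blk=8 s=0: MISS | VC [20, 4, 10, 24]
  [12] addr=0xa6 blk=20 s=0: VC-HIT | VC [8, 4, 10, 24]

SEQ = [MISS, L1-HIT, MISS, L1-HIT, MISS, MISS, VC-HIT, MISS, VC-HIT, L1-HIT, L1-HIT, MISS, VC-HIT]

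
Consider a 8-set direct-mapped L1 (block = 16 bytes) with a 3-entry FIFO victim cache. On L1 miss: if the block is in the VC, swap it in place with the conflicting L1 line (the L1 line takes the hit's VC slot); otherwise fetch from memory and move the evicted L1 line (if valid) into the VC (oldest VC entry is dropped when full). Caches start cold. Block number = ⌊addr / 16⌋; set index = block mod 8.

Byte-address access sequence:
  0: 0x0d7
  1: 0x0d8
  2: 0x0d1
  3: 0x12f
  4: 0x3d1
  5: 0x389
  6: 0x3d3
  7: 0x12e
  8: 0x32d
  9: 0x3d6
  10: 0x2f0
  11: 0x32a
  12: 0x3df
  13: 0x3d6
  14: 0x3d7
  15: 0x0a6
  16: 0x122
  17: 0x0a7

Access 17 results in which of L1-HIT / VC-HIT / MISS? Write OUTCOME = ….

OUTCOME = VC-HIT

0: 0xd7 (blk 13, set 5) → MISS  vc=[]
1: 0xd8 (blk 13, set 5) → L1-HIT  vc=[]
2: 0xd1 (blk 13, set 5) → L1-HIT  vc=[]
3: 0x12f (blk 18, set 2) → MISS  vc=[]
4: 0x3d1 (blk 61, set 5) → MISS  vc=[13]
5: 0x389 (blk 56, set 0) → MISS  vc=[13]
6: 0x3d3 (blk 61, set 5) → L1-HIT  vc=[13]
7: 0x12e (blk 18, set 2) → L1-HIT  vc=[13]
8: 0x32d (blk 50, set 2) → MISS  vc=[13, 18]
9: 0x3d6 (blk 61, set 5) → L1-HIT  vc=[13, 18]
10: 0x2f0 (blk 47, set 7) → MISS  vc=[13, 18]
11: 0x32a (blk 50, set 2) → L1-HIT  vc=[13, 18]
12: 0x3df (blk 61, set 5) → L1-HIT  vc=[13, 18]
13: 0x3d6 (blk 61, set 5) → L1-HIT  vc=[13, 18]
14: 0x3d7 (blk 61, set 5) → L1-HIT  vc=[13, 18]
15: 0xa6 (blk 10, set 2) → MISS  vc=[13, 18, 50]
16: 0x122 (blk 18, set 2) → VC-HIT  vc=[13, 10, 50]
17: 0xa7 (blk 10, set 2) → VC-HIT  vc=[13, 18, 50]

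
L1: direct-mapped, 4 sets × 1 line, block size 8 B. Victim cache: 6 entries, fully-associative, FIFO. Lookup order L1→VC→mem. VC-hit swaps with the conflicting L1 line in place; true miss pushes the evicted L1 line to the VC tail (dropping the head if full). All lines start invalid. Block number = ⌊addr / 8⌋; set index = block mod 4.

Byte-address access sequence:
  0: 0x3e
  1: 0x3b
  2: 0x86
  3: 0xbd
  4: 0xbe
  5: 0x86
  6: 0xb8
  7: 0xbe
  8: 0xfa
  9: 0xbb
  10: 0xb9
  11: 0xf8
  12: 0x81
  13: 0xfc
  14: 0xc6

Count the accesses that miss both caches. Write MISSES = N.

  [0] addr=0x3e blk=7 s=3: MISS | VC []
  [1] addr=0x3b blk=7 s=3: L1-HIT | VC []
  [2] addr=0x86 blk=16 s=0: MISS | VC []
  [3] addr=0xbd blk=23 s=3: MISS | VC [7]
  [4] addr=0xbe blk=23 s=3: L1-HIT | VC [7]
  [5] addr=0x86 blk=16 s=0: L1-HIT | VC [7]
  [6] addr=0xb8 blk=23 s=3: L1-HIT | VC [7]
  [7] addr=0xbe blk=23 s=3: L1-HIT | VC [7]
  [8] addr=0xfa blk=31 s=3: MISS | VC [7, 23]
  [9] addr=0xbb blk=23 s=3: VC-HIT | VC [7, 31]
  [10] addr=0xb9 blk=23 s=3: L1-HIT | VC [7, 31]
  [11] addr=0xf8 blk=31 s=3: VC-HIT | VC [7, 23]
  [12] addr=0x81 blk=16 s=0: L1-HIT | VC [7, 23]
  [13] addr=0xfc blk=31 s=3: L1-HIT | VC [7, 23]
  [14] addr=0xc6 blk=24 s=0: MISS | VC [7, 23, 16]

MISSES = 5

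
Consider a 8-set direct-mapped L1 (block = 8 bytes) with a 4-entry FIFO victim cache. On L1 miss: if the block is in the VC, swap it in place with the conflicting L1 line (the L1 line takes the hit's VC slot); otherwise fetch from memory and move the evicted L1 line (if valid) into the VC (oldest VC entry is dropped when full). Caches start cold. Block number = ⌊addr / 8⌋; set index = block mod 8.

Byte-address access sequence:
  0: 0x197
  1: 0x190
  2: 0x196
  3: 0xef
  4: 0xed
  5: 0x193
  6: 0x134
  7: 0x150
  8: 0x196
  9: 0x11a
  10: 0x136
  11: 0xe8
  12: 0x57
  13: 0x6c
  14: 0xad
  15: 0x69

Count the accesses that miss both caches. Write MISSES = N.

  [0] addr=0x197 blk=50 s=2: MISS | VC []
  [1] addr=0x190 blk=50 s=2: L1-HIT | VC []
  [2] addr=0x196 blk=50 s=2: L1-HIT | VC []
  [3] addr=0xef blk=29 s=5: MISS | VC []
  [4] addr=0xed blk=29 s=5: L1-HIT | VC []
  [5] addr=0x193 blk=50 s=2: L1-HIT | VC []
  [6] addr=0x134 blk=38 s=6: MISS | VC []
  [7] addr=0x150 blk=42 s=2: MISS | VC [50]
  [8] addr=0x196 blk=50 s=2: VC-HIT | VC [42]
  [9] addr=0x11a blk=35 s=3: MISS | VC [42]
  [10] addr=0x136 blk=38 s=6: L1-HIT | VC [42]
  [11] addr=0xe8 blk=29 s=5: L1-HIT | VC [42]
  [12] addr=0x57 blk=10 s=2: MISS | VC [42, 50]
  [13] addr=0x6c blk=13 s=5: MISS | VC [42, 50, 29]
  [14] addr=0xad blk=21 s=5: MISS | VC [42, 50, 29, 13]
  [15] addr=0x69 blk=13 s=5: VC-HIT | VC [42, 50, 29, 21]

MISSES = 8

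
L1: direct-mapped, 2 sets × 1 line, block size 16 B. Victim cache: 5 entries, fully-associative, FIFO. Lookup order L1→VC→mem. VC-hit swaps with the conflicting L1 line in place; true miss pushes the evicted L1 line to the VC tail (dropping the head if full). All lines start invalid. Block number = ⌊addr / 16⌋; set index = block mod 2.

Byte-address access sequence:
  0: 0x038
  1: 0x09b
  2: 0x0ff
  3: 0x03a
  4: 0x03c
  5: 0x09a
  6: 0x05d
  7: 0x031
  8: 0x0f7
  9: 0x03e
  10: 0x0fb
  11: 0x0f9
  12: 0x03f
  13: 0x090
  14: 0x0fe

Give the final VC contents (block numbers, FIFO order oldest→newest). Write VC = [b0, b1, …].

0: 0x38 (blk 3, set 1) → MISS  vc=[]
1: 0x9b (blk 9, set 1) → MISS  vc=[3]
2: 0xff (blk 15, set 1) → MISS  vc=[3, 9]
3: 0x3a (blk 3, set 1) → VC-HIT  vc=[15, 9]
4: 0x3c (blk 3, set 1) → L1-HIT  vc=[15, 9]
5: 0x9a (blk 9, set 1) → VC-HIT  vc=[15, 3]
6: 0x5d (blk 5, set 1) → MISS  vc=[15, 3, 9]
7: 0x31 (blk 3, set 1) → VC-HIT  vc=[15, 5, 9]
8: 0xf7 (blk 15, set 1) → VC-HIT  vc=[3, 5, 9]
9: 0x3e (blk 3, set 1) → VC-HIT  vc=[15, 5, 9]
10: 0xfb (blk 15, set 1) → VC-HIT  vc=[3, 5, 9]
11: 0xf9 (blk 15, set 1) → L1-HIT  vc=[3, 5, 9]
12: 0x3f (blk 3, set 1) → VC-HIT  vc=[15, 5, 9]
13: 0x90 (blk 9, set 1) → VC-HIT  vc=[15, 5, 3]
14: 0xfe (blk 15, set 1) → VC-HIT  vc=[9, 5, 3]

VC = [9, 5, 3]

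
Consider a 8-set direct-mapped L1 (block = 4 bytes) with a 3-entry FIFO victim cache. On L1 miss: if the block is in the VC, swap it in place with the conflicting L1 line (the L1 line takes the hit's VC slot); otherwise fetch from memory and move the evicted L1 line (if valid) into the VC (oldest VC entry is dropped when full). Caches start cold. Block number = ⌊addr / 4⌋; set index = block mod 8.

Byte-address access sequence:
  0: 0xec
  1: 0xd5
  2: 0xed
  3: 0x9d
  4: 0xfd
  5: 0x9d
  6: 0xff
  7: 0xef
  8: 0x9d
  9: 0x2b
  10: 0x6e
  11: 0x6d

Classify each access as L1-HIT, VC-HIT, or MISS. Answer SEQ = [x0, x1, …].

SEQ = [MISS, MISS, L1-HIT, MISS, MISS, VC-HIT, VC-HIT, L1-HIT, VC-HIT, MISS, MISS, L1-HIT]

0: 0xec (blk 59, set 3) → MISS  vc=[]
1: 0xd5 (blk 53, set 5) → MISS  vc=[]
2: 0xed (blk 59, set 3) → L1-HIT  vc=[]
3: 0x9d (blk 39, set 7) → MISS  vc=[]
4: 0xfd (blk 63, set 7) → MISS  vc=[39]
5: 0x9d (blk 39, set 7) → VC-HIT  vc=[63]
6: 0xff (blk 63, set 7) → VC-HIT  vc=[39]
7: 0xef (blk 59, set 3) → L1-HIT  vc=[39]
8: 0x9d (blk 39, set 7) → VC-HIT  vc=[63]
9: 0x2b (blk 10, set 2) → MISS  vc=[63]
10: 0x6e (blk 27, set 3) → MISS  vc=[63, 59]
11: 0x6d (blk 27, set 3) → L1-HIT  vc=[63, 59]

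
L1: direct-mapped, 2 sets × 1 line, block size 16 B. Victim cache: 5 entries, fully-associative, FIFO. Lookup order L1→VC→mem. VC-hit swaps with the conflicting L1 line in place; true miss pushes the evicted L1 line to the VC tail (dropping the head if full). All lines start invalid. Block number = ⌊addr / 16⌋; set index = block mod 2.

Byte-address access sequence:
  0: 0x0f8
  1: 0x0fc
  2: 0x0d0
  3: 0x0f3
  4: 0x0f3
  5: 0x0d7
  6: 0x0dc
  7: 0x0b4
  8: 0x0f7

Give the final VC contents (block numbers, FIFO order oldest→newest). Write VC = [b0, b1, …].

  [0] addr=0xf8 blk=15 s=1: MISS | VC []
  [1] addr=0xfc blk=15 s=1: L1-HIT | VC []
  [2] addr=0xd0 blk=13 s=1: MISS | VC [15]
  [3] addr=0xf3 blk=15 s=1: VC-HIT | VC [13]
  [4] addr=0xf3 blk=15 s=1: L1-HIT | VC [13]
  [5] addr=0xd7 blk=13 s=1: VC-HIT | VC [15]
  [6] addr=0xdc blk=13 s=1: L1-HIT | VC [15]
  [7] addr=0xb4 blk=11 s=1: MISS | VC [15, 13]
  [8] addr=0xf7 blk=15 s=1: VC-HIT | VC [11, 13]

VC = [11, 13]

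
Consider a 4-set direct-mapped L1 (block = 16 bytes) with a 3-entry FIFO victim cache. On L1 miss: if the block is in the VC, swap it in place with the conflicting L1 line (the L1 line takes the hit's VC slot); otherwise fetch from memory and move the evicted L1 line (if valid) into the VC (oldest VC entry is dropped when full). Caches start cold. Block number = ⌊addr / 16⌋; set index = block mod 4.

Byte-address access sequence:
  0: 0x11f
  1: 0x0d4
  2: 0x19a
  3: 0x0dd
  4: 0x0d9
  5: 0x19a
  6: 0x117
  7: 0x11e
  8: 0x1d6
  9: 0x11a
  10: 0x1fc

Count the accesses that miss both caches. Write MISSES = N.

0: 0x11f (blk 17, set 1) → MISS  vc=[]
1: 0xd4 (blk 13, set 1) → MISS  vc=[17]
2: 0x19a (blk 25, set 1) → MISS  vc=[17, 13]
3: 0xdd (blk 13, set 1) → VC-HIT  vc=[17, 25]
4: 0xd9 (blk 13, set 1) → L1-HIT  vc=[17, 25]
5: 0x19a (blk 25, set 1) → VC-HIT  vc=[17, 13]
6: 0x117 (blk 17, set 1) → VC-HIT  vc=[25, 13]
7: 0x11e (blk 17, set 1) → L1-HIT  vc=[25, 13]
8: 0x1d6 (blk 29, set 1) → MISS  vc=[25, 13, 17]
9: 0x11a (blk 17, set 1) → VC-HIT  vc=[25, 13, 29]
10: 0x1fc (blk 31, set 3) → MISS  vc=[25, 13, 29]

MISSES = 5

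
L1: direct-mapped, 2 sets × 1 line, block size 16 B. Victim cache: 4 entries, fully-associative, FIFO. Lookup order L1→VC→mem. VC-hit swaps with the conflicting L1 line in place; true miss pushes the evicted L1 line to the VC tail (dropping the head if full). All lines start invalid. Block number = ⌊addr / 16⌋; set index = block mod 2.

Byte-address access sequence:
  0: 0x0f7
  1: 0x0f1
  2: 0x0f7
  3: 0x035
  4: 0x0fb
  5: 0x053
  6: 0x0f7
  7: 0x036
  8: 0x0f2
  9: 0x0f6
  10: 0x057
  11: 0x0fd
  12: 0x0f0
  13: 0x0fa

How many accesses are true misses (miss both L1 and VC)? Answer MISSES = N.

  [0] addr=0xf7 blk=15 s=1: MISS | VC []
  [1] addr=0xf1 blk=15 s=1: L1-HIT | VC []
  [2] addr=0xf7 blk=15 s=1: L1-HIT | VC []
  [3] addr=0x35 blk=3 s=1: MISS | VC [15]
  [4] addr=0xfb blk=15 s=1: VC-HIT | VC [3]
  [5] addr=0x53 blk=5 s=1: MISS | VC [3, 15]
  [6] addr=0xf7 blk=15 s=1: VC-HIT | VC [3, 5]
  [7] addr=0x36 blk=3 s=1: VC-HIT | VC [15, 5]
  [8] addr=0xf2 blk=15 s=1: VC-HIT | VC [3, 5]
  [9] addr=0xf6 blk=15 s=1: L1-HIT | VC [3, 5]
  [10] addr=0x57 blk=5 s=1: VC-HIT | VC [3, 15]
  [11] addr=0xfd blk=15 s=1: VC-HIT | VC [3, 5]
  [12] addr=0xf0 blk=15 s=1: L1-HIT | VC [3, 5]
  [13] addr=0xfa blk=15 s=1: L1-HIT | VC [3, 5]

MISSES = 3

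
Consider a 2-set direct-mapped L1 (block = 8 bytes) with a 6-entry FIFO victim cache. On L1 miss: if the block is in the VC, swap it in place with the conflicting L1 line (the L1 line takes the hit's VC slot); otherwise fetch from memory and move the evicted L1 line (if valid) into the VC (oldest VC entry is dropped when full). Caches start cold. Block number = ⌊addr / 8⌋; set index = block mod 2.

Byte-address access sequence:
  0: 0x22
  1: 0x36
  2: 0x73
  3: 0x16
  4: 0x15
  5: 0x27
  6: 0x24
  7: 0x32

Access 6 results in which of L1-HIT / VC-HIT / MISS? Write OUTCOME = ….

0: 0x22 (blk 4, set 0) → MISS  vc=[]
1: 0x36 (blk 6, set 0) → MISS  vc=[4]
2: 0x73 (blk 14, set 0) → MISS  vc=[4, 6]
3: 0x16 (blk 2, set 0) → MISS  vc=[4, 6, 14]
4: 0x15 (blk 2, set 0) → L1-HIT  vc=[4, 6, 14]
5: 0x27 (blk 4, set 0) → VC-HIT  vc=[2, 6, 14]
6: 0x24 (blk 4, set 0) → L1-HIT  vc=[2, 6, 14]
7: 0x32 (blk 6, set 0) → VC-HIT  vc=[2, 4, 14]

OUTCOME = L1-HIT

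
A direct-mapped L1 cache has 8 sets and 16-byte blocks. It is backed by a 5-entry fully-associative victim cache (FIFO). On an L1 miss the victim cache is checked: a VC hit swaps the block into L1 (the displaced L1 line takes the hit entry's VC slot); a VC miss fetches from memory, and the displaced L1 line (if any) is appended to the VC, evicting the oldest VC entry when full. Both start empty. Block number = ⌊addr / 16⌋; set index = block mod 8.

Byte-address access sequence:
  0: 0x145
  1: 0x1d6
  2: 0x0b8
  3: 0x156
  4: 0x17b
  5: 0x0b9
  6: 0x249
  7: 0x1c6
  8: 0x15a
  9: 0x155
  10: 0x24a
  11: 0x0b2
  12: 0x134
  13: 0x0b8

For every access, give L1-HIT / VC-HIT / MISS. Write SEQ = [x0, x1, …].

  [0] addr=0x145 blk=20 s=4: MISS | VC []
  [1] addr=0x1d6 blk=29 s=5: MISS | VC []
  [2] addr=0xb8 blk=11 s=3: MISS | VC []
  [3] addr=0x156 blk=21 s=5: MISS | VC [29]
  [4] addr=0x17b blk=23 s=7: MISS | VC [29]
  [5] addr=0xb9 blk=11 s=3: L1-HIT | VC [29]
  [6] addr=0x249 blk=36 s=4: MISS | VC [29, 20]
  [7] addr=0x1c6 blk=28 s=4: MISS | VC [29, 20, 36]
  [8] addr=0x15a blk=21 s=5: L1-HIT | VC [29, 20, 36]
  [9] addr=0x155 blk=21 s=5: L1-HIT | VC [29, 20, 36]
  [10] addr=0x24a blk=36 s=4: VC-HIT | VC [29, 20, 28]
  [11] addr=0xb2 blk=11 s=3: L1-HIT | VC [29, 20, 28]
  [12] addr=0x134 blk=19 s=3: MISS | VC [29, 20, 28, 11]
  [13] addr=0xb8 blk=11 s=3: VC-HIT | VC [29, 20, 28, 19]

SEQ = [MISS, MISS, MISS, MISS, MISS, L1-HIT, MISS, MISS, L1-HIT, L1-HIT, VC-HIT, L1-HIT, MISS, VC-HIT]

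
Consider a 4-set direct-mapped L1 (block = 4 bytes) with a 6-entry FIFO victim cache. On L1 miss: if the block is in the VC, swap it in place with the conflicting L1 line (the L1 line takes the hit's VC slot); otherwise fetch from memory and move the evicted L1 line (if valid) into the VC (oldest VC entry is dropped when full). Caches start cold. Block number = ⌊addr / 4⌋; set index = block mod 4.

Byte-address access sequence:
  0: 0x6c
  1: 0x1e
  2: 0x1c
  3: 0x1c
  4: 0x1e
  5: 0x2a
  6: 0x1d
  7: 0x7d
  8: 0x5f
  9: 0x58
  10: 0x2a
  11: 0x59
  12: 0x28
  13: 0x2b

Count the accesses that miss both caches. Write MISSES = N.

MISSES = 6

  [0] addr=0x6c blk=27 s=3: MISS | VC []
  [1] addr=0x1e blk=7 s=3: MISS | VC [27]
  [2] addr=0x1c blk=7 s=3: L1-HIT | VC [27]
  [3] addr=0x1c blk=7 s=3: L1-HIT | VC [27]
  [4] addr=0x1e blk=7 s=3: L1-HIT | VC [27]
  [5] addr=0x2a blk=10 s=2: MISS | VC [27]
  [6] addr=0x1d blk=7 s=3: L1-HIT | VC [27]
  [7] addr=0x7d blk=31 s=3: MISS | VC [27, 7]
  [8] addr=0x5f blk=23 s=3: MISS | VC [27, 7, 31]
  [9] addr=0x58 blk=22 s=2: MISS | VC [27, 7, 31, 10]
  [10] addr=0x2a blk=10 s=2: VC-HIT | VC [27, 7, 31, 22]
  [11] addr=0x59 blk=22 s=2: VC-HIT | VC [27, 7, 31, 10]
  [12] addr=0x28 blk=10 s=2: VC-HIT | VC [27, 7, 31, 22]
  [13] addr=0x2b blk=10 s=2: L1-HIT | VC [27, 7, 31, 22]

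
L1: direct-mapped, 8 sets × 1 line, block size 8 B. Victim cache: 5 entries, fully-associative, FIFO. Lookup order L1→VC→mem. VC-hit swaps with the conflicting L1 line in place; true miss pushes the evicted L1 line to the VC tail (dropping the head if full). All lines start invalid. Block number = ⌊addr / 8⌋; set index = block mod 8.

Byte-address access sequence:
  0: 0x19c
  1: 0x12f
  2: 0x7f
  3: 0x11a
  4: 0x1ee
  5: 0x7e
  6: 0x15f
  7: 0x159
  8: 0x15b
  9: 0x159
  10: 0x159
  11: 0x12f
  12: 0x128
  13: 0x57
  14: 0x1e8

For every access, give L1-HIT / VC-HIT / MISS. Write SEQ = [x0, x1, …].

SEQ = [MISS, MISS, MISS, MISS, MISS, L1-HIT, MISS, L1-HIT, L1-HIT, L1-HIT, L1-HIT, VC-HIT, L1-HIT, MISS, VC-HIT]

  [0] addr=0x19c blk=51 s=3: MISS | VC []
  [1] addr=0x12f blk=37 s=5: MISS | VC []
  [2] addr=0x7f blk=15 s=7: MISS | VC []
  [3] addr=0x11a blk=35 s=3: MISS | VC [51]
  [4] addr=0x1ee blk=61 s=5: MISS | VC [51, 37]
  [5] addr=0x7e blk=15 s=7: L1-HIT | VC [51, 37]
  [6] addr=0x15f blk=43 s=3: MISS | VC [51, 37, 35]
  [7] addr=0x159 blk=43 s=3: L1-HIT | VC [51, 37, 35]
  [8] addr=0x15b blk=43 s=3: L1-HIT | VC [51, 37, 35]
  [9] addr=0x159 blk=43 s=3: L1-HIT | VC [51, 37, 35]
  [10] addr=0x159 blk=43 s=3: L1-HIT | VC [51, 37, 35]
  [11] addr=0x12f blk=37 s=5: VC-HIT | VC [51, 61, 35]
  [12] addr=0x128 blk=37 s=5: L1-HIT | VC [51, 61, 35]
  [13] addr=0x57 blk=10 s=2: MISS | VC [51, 61, 35]
  [14] addr=0x1e8 blk=61 s=5: VC-HIT | VC [51, 37, 35]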